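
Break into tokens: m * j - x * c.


Scan left to right, longest-match per lexeme
Tokens: ID(m), OP(*), ID(j), OP(-), ID(x), OP(*), ID(c)


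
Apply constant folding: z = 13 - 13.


13 - 13 = 0 at compile time
Optimized: z = 0


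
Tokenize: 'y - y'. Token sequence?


Scan left to right, longest-match per lexeme
Tokens: ID(y), OP(-), ID(y)


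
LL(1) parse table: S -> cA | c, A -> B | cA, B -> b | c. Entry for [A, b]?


For [A, b]: 'b' ∈ FIRST(B)
Entry: A -> B


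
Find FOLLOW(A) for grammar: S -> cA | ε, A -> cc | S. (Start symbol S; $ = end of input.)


$ ∈ FOLLOW(S). For each A -> αBβ: add FIRST(β)\{ε} to FOLLOW(B); if β nullable, add FOLLOW(A).
FOLLOW(A) = {$}


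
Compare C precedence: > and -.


'-' is additive (level 9); '>' is relational (level 7)
Higher level binds tighter
'-' has higher precedence than '>'


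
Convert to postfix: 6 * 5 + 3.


Left to right (same or higher precedence on left)
Postfix: 6 5 * 3 +


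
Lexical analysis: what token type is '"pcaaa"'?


Pattern: double-quoted sequence
Type: STRING_LITERAL


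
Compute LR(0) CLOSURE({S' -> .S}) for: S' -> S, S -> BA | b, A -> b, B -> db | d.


Start: S' -> .S
For each item with dot before a nonterminal B, add B -> .γ for every B-production
Closure: [S' -> .S, S -> .BA, S -> .b, B -> .db, B -> .d]


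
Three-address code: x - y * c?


Break into single-operator statements:
t1 = y * c
t2 = x - t1


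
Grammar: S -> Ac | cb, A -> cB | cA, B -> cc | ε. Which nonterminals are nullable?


A nonterminal is nullable iff some alternative derives ε (directly, or every symbol in it is nullable)
Nullable: {B}


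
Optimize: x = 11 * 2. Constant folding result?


11 * 2 = 22 at compile time
Optimized: x = 22


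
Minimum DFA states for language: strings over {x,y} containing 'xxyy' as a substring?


KMP-style automaton: 4 progress states + 1 absorbing accept = 5
Minimal DFA: 5 states


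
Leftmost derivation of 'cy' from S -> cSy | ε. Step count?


Derivation: S => cSy => cy
Steps: 2


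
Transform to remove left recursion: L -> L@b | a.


Left-recursive alternatives: L@b; non-recursive: a
Introduce L': L -> aL', L' -> @bL' | ε


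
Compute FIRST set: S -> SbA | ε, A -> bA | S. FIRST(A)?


Per alternative of A: FIRST(bA) = {b}; FIRST(S) = {b, ε}
FIRST(A) = {b, ε}


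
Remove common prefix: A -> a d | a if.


Common prefix: 'a'
Factored: A -> a A', A' -> d | if


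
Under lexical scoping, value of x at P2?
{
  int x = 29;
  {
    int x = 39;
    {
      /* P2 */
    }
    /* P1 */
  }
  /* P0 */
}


P2's block does not declare x; resolves to the enclosing declaration at depth 1
x = 39


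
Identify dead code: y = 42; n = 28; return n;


y is assigned but never read
Dead: 'y = 42'


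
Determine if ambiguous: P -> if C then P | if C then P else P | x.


dangling else: 'if C then if C then x else x' parses two ways
Ambiguous


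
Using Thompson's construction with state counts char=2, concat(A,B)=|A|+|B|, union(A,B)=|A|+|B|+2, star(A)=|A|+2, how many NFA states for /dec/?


Syntax tree has 3 char leaf(s), 0 union(s), 0 star(s)
chars contribute 3×2 = 6; each union adds +2; each star adds +2
Total: 6 + 0 + 0 = 6 states


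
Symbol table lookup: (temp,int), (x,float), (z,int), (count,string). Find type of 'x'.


Lookup 'x' → type float


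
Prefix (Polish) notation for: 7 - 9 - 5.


left-to-right (same/higher precedence on left): tree is (- (- 7 9) 5)
Prefix: - - 7 9 5


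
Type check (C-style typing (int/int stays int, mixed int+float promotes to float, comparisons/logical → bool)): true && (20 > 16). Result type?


Operand types: bool && bool
Rule: logical operators take bool operands and yield bool
Result type: bool


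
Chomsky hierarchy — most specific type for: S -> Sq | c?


Left-linear: every RHS is a terminal or one nonterminal followed by a terminal
Classification: Type 3 (Regular)


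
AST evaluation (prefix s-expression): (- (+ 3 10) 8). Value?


Evaluate inner: (+ 3 10) = 13
Evaluate root: (- 13 8) = 5
Result: 5


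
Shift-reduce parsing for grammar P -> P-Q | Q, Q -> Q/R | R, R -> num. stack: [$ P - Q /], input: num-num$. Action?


no handle; shift 'num'
Action: shift


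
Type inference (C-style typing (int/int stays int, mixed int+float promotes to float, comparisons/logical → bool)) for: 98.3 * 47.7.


Operand types: float * float
Rule: mixed int/float promotes to float; int/int stays int
Result type: float


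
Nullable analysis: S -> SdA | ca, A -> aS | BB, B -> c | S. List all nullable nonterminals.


A nonterminal is nullable iff some alternative derives ε (directly, or every symbol in it is nullable)
Nullable: {}


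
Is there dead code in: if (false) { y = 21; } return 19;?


condition is constant false, so the whole block is unreachable
Dead: 'if (false) { y = 21; }'


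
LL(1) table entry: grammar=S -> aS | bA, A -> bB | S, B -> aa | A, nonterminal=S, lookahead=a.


For [S, a]: 'a' ∈ FIRST(aS)
Entry: S -> aS


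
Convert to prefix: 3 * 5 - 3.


left-to-right (same/higher precedence on left): tree is (- (* 3 5) 3)
Prefix: - * 3 5 3


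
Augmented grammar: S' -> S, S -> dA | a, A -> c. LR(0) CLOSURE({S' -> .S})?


Start: S' -> .S
For each item with dot before a nonterminal B, add B -> .γ for every B-production
Closure: [S' -> .S, S -> .dA, S -> .a]


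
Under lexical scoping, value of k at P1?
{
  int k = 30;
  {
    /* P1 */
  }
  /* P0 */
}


P1's block does not declare k; resolves to the enclosing declaration at depth 0
k = 30


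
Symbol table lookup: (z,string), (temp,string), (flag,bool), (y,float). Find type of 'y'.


Lookup 'y' → type float


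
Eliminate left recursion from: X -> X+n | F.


Left-recursive alternatives: X+n; non-recursive: F
Introduce X': X -> FX', X' -> +nX' | ε


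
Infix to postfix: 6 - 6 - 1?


Left to right (same or higher precedence on left)
Postfix: 6 6 - 1 -


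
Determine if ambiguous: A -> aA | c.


right-linear, alternatives start with distinct terminals 'a' vs 'c': unique leftmost derivation
Unambiguous


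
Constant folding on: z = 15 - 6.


15 - 6 = 9 at compile time
Optimized: z = 9


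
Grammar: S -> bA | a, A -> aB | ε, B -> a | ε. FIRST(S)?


Per alternative of S: FIRST(bA) = {b}; FIRST(a) = {a}
FIRST(S) = {a, b}


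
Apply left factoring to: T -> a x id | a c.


Common prefix: 'a'
Factored: T -> a T', T' -> x id | c


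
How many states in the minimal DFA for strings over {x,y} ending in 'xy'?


Track the longest suffix of input matching a prefix of 'xy': 3 classes (prefixes of length 0..2)
Minimal DFA: 3 states


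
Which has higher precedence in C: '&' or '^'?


'&' is bitwise AND (level 5); '^' is bitwise XOR (level 4)
Higher level binds tighter
'&' has higher precedence than '^'


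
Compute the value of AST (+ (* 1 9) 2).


Evaluate inner: (* 1 9) = 9
Evaluate root: (+ 9 2) = 11
Result: 11


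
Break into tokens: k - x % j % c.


Scan left to right, longest-match per lexeme
Tokens: ID(k), OP(-), ID(x), OP(%), ID(j), OP(%), ID(c)


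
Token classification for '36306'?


Pattern: digits only
Type: INTEGER_LITERAL


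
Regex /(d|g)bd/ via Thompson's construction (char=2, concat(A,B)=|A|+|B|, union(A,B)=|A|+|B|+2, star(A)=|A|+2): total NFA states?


Syntax tree has 4 char leaf(s), 1 union(s), 0 star(s)
chars contribute 4×2 = 8; each union adds +2; each star adds +2
Total: 8 + 2 + 0 = 10 states


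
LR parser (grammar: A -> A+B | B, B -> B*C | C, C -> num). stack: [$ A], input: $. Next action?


start symbol A on stack, input exhausted
Action: accept


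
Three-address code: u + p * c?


Break into single-operator statements:
t1 = p * c
t2 = u + t1


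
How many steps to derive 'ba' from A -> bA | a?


Derivation: A => bA => ba
Steps: 2


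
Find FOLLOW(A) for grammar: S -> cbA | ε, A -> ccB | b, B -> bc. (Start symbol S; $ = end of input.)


$ ∈ FOLLOW(S). For each A -> αBβ: add FIRST(β)\{ε} to FOLLOW(B); if β nullable, add FOLLOW(A).
FOLLOW(A) = {$}


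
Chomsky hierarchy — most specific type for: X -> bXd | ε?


Single nonterminal LHS, but b^n d^n is not regular
Classification: Type 2 (Context-Free)


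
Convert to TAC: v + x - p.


Break into single-operator statements:
t1 = v + x
t2 = t1 - p


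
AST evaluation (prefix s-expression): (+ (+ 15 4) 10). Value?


Evaluate inner: (+ 15 4) = 19
Evaluate root: (+ 19 10) = 29
Result: 29


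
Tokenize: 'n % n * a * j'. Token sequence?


Scan left to right, longest-match per lexeme
Tokens: ID(n), OP(%), ID(n), OP(*), ID(a), OP(*), ID(j)


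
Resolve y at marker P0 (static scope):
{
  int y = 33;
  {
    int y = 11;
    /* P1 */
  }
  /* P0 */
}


y declared in the same block as P0
y = 33


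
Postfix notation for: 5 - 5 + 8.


Left to right (same or higher precedence on left)
Postfix: 5 5 - 8 +


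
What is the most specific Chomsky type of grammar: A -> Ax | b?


Left-linear: every RHS is a terminal or one nonterminal followed by a terminal
Classification: Type 3 (Regular)


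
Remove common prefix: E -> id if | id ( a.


Common prefix: 'id'
Factored: E -> id E', E' -> if | ( a


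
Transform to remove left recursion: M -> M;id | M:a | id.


Left-recursive alternatives: M;id, M:a; non-recursive: id
Introduce M': M -> idM', M' -> ;idM' | :aM' | ε


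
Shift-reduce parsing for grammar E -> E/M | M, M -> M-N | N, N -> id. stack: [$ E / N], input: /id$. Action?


'N' (not preceded by M-) is the handle for M -> N
Action: reduce (M -> N)


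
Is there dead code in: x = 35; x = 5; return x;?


first assignment to x is overwritten before any read
Dead: 'x = 35'


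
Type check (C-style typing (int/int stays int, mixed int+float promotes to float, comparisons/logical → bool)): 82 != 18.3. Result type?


Operand types: int != float
Rule: comparison yields bool
Result type: bool


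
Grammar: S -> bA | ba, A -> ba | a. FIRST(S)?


Per alternative of S: FIRST(bA) = {b}; FIRST(ba) = {b}
FIRST(S) = {b}


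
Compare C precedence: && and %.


'%' is multiplicative (level 10); '&&' is logical AND (level 2)
Higher level binds tighter
'%' has higher precedence than '&&'


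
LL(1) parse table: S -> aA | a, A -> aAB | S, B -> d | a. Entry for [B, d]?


For [B, d]: 'd' ∈ FIRST(d)
Entry: B -> d


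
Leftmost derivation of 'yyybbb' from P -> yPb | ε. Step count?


Derivation: P => yPb => yyPbb => yyyPbbb => yyybbb
Steps: 4


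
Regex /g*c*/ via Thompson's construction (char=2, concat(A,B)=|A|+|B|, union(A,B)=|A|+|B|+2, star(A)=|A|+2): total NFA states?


Syntax tree has 2 char leaf(s), 0 union(s), 2 star(s)
chars contribute 2×2 = 4; each union adds +2; each star adds +2
Total: 4 + 0 + 4 = 8 states


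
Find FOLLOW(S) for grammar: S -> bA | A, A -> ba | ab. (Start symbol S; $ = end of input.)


$ ∈ FOLLOW(S). For each A -> αBβ: add FIRST(β)\{ε} to FOLLOW(B); if β nullable, add FOLLOW(A).
FOLLOW(S) = {$}


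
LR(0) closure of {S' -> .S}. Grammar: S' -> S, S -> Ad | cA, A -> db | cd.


Start: S' -> .S
For each item with dot before a nonterminal B, add B -> .γ for every B-production
Closure: [S' -> .S, S -> .Ad, S -> .cA, A -> .db, A -> .cd]


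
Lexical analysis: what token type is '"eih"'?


Pattern: double-quoted sequence
Type: STRING_LITERAL


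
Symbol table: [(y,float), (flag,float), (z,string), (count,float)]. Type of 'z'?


Lookup 'z' → type string


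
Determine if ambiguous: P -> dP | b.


right-linear, alternatives start with distinct terminals 'd' vs 'b': unique leftmost derivation
Unambiguous


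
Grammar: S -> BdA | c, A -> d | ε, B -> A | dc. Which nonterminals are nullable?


A nonterminal is nullable iff some alternative derives ε (directly, or every symbol in it is nullable)
Nullable: {A, B}


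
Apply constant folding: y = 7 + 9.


7 + 9 = 16 at compile time
Optimized: y = 16


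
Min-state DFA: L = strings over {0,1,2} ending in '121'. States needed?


Track the longest suffix of input matching a prefix of '121': 4 classes (prefixes of length 0..3)
Minimal DFA: 4 states


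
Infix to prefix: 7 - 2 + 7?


left-to-right (same/higher precedence on left): tree is (+ (- 7 2) 7)
Prefix: + - 7 2 7


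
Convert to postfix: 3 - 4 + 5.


Left to right (same or higher precedence on left)
Postfix: 3 4 - 5 +


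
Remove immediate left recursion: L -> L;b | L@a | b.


Left-recursive alternatives: L;b, L@a; non-recursive: b
Introduce L': L -> bL', L' -> ;bL' | @aL' | ε


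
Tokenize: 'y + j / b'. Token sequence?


Scan left to right, longest-match per lexeme
Tokens: ID(y), OP(+), ID(j), OP(/), ID(b)


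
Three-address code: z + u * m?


Break into single-operator statements:
t1 = u * m
t2 = z + t1


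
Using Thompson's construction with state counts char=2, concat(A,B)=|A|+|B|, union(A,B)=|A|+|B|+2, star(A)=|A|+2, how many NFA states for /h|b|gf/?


Syntax tree has 4 char leaf(s), 2 union(s), 0 star(s)
chars contribute 4×2 = 8; each union adds +2; each star adds +2
Total: 8 + 4 + 0 = 12 states


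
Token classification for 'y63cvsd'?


Pattern: letter/underscore followed by alphanumerics, not a keyword
Type: IDENTIFIER


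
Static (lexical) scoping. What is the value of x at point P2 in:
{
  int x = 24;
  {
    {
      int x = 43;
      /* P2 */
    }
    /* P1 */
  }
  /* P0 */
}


x declared in the same block as P2
x = 43


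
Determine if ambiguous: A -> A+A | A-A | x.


'x+x-x' has two parse trees (no precedence encoded between + and -)
Ambiguous


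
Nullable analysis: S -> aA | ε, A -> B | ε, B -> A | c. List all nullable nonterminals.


A nonterminal is nullable iff some alternative derives ε (directly, or every symbol in it is nullable)
Nullable: {A, B, S}


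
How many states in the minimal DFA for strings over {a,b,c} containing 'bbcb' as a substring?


KMP-style automaton: 4 progress states + 1 absorbing accept = 5
Minimal DFA: 5 states


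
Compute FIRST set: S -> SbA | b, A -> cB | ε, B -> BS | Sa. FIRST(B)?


Per alternative of B: FIRST(BS) = {b}; FIRST(Sa) = {b}
FIRST(B) = {b}


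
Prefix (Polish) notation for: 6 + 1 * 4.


'*' binds tighter: tree is (+ 6 (* 1 4))
Prefix: + 6 * 1 4


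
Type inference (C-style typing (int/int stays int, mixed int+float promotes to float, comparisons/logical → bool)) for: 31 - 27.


Operand types: int - int
Rule: mixed int/float promotes to float; int/int stays int
Result type: int


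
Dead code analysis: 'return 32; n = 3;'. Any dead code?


statement follows a return and is unreachable
Dead: 'n = 3'


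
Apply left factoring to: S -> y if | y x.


Common prefix: 'y'
Factored: S -> y S', S' -> if | x


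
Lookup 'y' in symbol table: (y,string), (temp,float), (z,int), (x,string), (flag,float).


Lookup 'y' → type string


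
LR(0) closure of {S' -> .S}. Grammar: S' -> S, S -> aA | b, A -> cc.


Start: S' -> .S
For each item with dot before a nonterminal B, add B -> .γ for every B-production
Closure: [S' -> .S, S -> .aA, S -> .b]


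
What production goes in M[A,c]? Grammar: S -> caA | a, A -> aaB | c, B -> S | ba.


For [A, c]: 'c' ∈ FIRST(c)
Entry: A -> c


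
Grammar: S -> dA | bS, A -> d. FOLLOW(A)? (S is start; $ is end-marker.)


$ ∈ FOLLOW(S). For each A -> αBβ: add FIRST(β)\{ε} to FOLLOW(B); if β nullable, add FOLLOW(A).
FOLLOW(A) = {$}


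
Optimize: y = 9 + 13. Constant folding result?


9 + 13 = 22 at compile time
Optimized: y = 22


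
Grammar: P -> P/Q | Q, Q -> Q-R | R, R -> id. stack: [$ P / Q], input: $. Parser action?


handle 'P/Q' on top; lookahead ∈ FOLLOW(P) = {/, $}
Action: reduce (P -> P/Q)


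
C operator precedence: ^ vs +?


'+' is additive (level 9); '^' is bitwise XOR (level 4)
Higher level binds tighter
'+' has higher precedence than '^'


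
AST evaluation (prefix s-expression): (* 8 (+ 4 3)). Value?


Evaluate inner: (+ 4 3) = 7
Evaluate root: (* 8 7) = 56
Result: 56


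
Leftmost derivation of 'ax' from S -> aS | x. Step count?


Derivation: S => aS => ax
Steps: 2


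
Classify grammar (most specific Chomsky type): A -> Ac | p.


Left-linear: every RHS is a terminal or one nonterminal followed by a terminal
Classification: Type 3 (Regular)


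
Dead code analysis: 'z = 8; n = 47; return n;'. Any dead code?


z is assigned but never read
Dead: 'z = 8'


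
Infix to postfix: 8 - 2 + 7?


Left to right (same or higher precedence on left)
Postfix: 8 2 - 7 +


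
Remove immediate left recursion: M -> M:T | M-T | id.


Left-recursive alternatives: M:T, M-T; non-recursive: id
Introduce M': M -> idM', M' -> :TM' | -TM' | ε


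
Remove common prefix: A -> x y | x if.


Common prefix: 'x'
Factored: A -> x A', A' -> y | if


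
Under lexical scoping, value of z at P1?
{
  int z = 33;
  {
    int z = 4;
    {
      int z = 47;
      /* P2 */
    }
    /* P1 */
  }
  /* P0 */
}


z declared in the same block as P1
z = 4


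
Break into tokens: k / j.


Scan left to right, longest-match per lexeme
Tokens: ID(k), OP(/), ID(j)


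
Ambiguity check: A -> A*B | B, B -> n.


precedence layered via separate nonterminal B: deterministic
Unambiguous


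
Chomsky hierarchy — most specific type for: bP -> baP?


LHS has context (more than one symbol) and |LHS| ≤ |RHS|
Classification: Type 1 (Context-Sensitive)


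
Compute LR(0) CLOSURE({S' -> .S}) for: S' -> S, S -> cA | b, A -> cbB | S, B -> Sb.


Start: S' -> .S
For each item with dot before a nonterminal B, add B -> .γ for every B-production
Closure: [S' -> .S, S -> .cA, S -> .b]


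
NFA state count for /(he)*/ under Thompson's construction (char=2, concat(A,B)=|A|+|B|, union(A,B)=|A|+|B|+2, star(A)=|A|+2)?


Syntax tree has 2 char leaf(s), 0 union(s), 1 star(s)
chars contribute 2×2 = 4; each union adds +2; each star adds +2
Total: 4 + 0 + 2 = 6 states


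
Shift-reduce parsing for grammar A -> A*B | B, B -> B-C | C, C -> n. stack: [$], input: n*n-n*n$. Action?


no handle on stack; shift 'n'
Action: shift


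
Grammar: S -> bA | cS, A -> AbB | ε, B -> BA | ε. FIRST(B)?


Per alternative of B: FIRST(BA) = {b, ε}; FIRST(ε) = {ε}
FIRST(B) = {b, ε}


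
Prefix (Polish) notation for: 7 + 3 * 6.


'*' binds tighter: tree is (+ 7 (* 3 6))
Prefix: + 7 * 3 6


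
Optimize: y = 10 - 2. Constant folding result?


10 - 2 = 8 at compile time
Optimized: y = 8


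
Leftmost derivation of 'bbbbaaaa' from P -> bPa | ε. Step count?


Derivation: P => bPa => bbPaa => bbbPaaa => bbbbPaaaa => bbbbaaaa
Steps: 5


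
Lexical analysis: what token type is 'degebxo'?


Pattern: letter/underscore followed by alphanumerics, not a keyword
Type: IDENTIFIER


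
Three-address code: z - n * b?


Break into single-operator statements:
t1 = n * b
t2 = z - t1


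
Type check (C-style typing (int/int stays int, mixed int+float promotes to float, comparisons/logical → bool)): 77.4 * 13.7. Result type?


Operand types: float * float
Rule: mixed int/float promotes to float; int/int stays int
Result type: float


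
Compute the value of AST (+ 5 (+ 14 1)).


Evaluate inner: (+ 14 1) = 15
Evaluate root: (+ 5 15) = 20
Result: 20


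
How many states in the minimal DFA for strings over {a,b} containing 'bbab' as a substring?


KMP-style automaton: 4 progress states + 1 absorbing accept = 5
Minimal DFA: 5 states


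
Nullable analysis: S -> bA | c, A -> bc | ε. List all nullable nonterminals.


A nonterminal is nullable iff some alternative derives ε (directly, or every symbol in it is nullable)
Nullable: {A}


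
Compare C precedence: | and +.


'+' is additive (level 9); '|' is bitwise OR (level 3)
Higher level binds tighter
'+' has higher precedence than '|'


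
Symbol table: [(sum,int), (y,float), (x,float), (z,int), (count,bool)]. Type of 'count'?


Lookup 'count' → type bool


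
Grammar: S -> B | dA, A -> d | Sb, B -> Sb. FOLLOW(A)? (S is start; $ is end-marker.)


$ ∈ FOLLOW(S). For each A -> αBβ: add FIRST(β)\{ε} to FOLLOW(B); if β nullable, add FOLLOW(A).
FOLLOW(A) = {$, b}


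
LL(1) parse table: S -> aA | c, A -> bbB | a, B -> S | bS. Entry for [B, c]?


For [B, c]: 'c' ∈ FIRST(S)
Entry: B -> S


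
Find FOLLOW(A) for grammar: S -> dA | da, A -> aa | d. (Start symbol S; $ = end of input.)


$ ∈ FOLLOW(S). For each A -> αBβ: add FIRST(β)\{ε} to FOLLOW(B); if β nullable, add FOLLOW(A).
FOLLOW(A) = {$}


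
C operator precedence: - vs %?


'%' is multiplicative (level 10); '-' is additive (level 9)
Higher level binds tighter
'%' has higher precedence than '-'


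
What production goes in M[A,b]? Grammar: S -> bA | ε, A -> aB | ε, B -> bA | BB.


For [A, b]: ε is nullable and 'b' ∈ FOLLOW(A)
Entry: A -> ε


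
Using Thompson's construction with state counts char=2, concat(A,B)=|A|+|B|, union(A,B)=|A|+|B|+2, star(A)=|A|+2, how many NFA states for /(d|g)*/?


Syntax tree has 2 char leaf(s), 1 union(s), 1 star(s)
chars contribute 2×2 = 4; each union adds +2; each star adds +2
Total: 4 + 2 + 2 = 8 states


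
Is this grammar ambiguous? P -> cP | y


right-linear, alternatives start with distinct terminals 'c' vs 'y': unique leftmost derivation
Unambiguous


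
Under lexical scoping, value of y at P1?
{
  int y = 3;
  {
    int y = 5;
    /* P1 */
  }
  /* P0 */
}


y declared in the same block as P1
y = 5


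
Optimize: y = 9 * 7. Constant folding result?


9 * 7 = 63 at compile time
Optimized: y = 63


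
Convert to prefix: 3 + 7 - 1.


left-to-right (same/higher precedence on left): tree is (- (+ 3 7) 1)
Prefix: - + 3 7 1


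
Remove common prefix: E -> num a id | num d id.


Common prefix: 'num'
Factored: E -> num E', E' -> a id | d id


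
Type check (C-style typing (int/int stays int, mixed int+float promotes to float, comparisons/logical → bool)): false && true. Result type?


Operand types: bool && bool
Rule: logical operators take bool operands and yield bool
Result type: bool


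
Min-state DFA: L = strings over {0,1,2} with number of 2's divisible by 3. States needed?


Track (count of 2) mod 3: states 0..2, accept at 0
Minimal DFA: 3 states


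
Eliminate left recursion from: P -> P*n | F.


Left-recursive alternatives: P*n; non-recursive: F
Introduce P': P -> FP', P' -> *nP' | ε


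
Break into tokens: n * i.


Scan left to right, longest-match per lexeme
Tokens: ID(n), OP(*), ID(i)


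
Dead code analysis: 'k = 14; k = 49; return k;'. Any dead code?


first assignment to k is overwritten before any read
Dead: 'k = 14'


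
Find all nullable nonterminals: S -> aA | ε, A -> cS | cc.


A nonterminal is nullable iff some alternative derives ε (directly, or every symbol in it is nullable)
Nullable: {S}


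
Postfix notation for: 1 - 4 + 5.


Left to right (same or higher precedence on left)
Postfix: 1 4 - 5 +


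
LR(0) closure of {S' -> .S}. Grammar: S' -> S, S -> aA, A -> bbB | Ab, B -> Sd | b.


Start: S' -> .S
For each item with dot before a nonterminal B, add B -> .γ for every B-production
Closure: [S' -> .S, S -> .aA]


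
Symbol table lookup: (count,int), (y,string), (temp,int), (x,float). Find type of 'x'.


Lookup 'x' → type float


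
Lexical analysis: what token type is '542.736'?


Pattern: digits with a decimal point
Type: FLOAT_LITERAL


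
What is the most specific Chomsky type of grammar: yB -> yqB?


LHS has context (more than one symbol) and |LHS| ≤ |RHS|
Classification: Type 1 (Context-Sensitive)


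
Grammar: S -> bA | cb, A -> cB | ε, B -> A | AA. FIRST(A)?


Per alternative of A: FIRST(cB) = {c}; FIRST(ε) = {ε}
FIRST(A) = {c, ε}


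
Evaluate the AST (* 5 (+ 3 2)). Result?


Evaluate inner: (+ 3 2) = 5
Evaluate root: (* 5 5) = 25
Result: 25


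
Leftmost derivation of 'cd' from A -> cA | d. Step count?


Derivation: A => cA => cd
Steps: 2


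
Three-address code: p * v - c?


Break into single-operator statements:
t1 = p * v
t2 = t1 - c


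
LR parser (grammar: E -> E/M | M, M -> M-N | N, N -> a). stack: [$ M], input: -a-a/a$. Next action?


shift '-' to continue M -> M-N
Action: shift


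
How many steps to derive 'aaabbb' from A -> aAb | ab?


Derivation: A => aAb => aaAbb => aaabbb
Steps: 3


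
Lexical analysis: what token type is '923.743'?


Pattern: digits with a decimal point
Type: FLOAT_LITERAL


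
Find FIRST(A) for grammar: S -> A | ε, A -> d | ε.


Per alternative of A: FIRST(d) = {d}; FIRST(ε) = {ε}
FIRST(A) = {d, ε}


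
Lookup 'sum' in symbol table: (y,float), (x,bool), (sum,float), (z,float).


Lookup 'sum' → type float


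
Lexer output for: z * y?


Scan left to right, longest-match per lexeme
Tokens: ID(z), OP(*), ID(y)


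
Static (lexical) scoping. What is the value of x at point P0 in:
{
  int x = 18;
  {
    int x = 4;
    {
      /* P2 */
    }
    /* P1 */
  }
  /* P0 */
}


x declared in the same block as P0
x = 18


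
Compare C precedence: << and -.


'-' is additive (level 9); '<<' is shift (level 8)
Higher level binds tighter
'-' has higher precedence than '<<'


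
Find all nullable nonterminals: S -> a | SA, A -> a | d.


A nonterminal is nullable iff some alternative derives ε (directly, or every symbol in it is nullable)
Nullable: {}


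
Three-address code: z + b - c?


Break into single-operator statements:
t1 = z + b
t2 = t1 - c


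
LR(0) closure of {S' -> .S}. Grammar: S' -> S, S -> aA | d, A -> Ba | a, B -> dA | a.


Start: S' -> .S
For each item with dot before a nonterminal B, add B -> .γ for every B-production
Closure: [S' -> .S, S -> .aA, S -> .d]


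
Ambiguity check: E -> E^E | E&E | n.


'n^n&n' has two parse trees (no precedence encoded between ^ and &)
Ambiguous


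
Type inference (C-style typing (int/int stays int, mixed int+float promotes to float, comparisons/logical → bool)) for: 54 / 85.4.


Operand types: int / float
Rule: mixed int/float promotes to float; int/int stays int
Result type: float


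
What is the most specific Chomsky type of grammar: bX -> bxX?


LHS has context (more than one symbol) and |LHS| ≤ |RHS|
Classification: Type 1 (Context-Sensitive)


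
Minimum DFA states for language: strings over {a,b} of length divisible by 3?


Track length mod 3: states 0..2, accept at 0
Minimal DFA: 3 states


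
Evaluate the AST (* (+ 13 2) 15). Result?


Evaluate inner: (+ 13 2) = 15
Evaluate root: (* 15 15) = 225
Result: 225


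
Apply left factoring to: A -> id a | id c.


Common prefix: 'id'
Factored: A -> id A', A' -> a | c


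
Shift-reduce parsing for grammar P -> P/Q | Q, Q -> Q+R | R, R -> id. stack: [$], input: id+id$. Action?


no handle on stack; shift 'id'
Action: shift


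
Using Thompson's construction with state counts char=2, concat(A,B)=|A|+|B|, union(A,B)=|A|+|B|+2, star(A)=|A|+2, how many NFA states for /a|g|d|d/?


Syntax tree has 4 char leaf(s), 3 union(s), 0 star(s)
chars contribute 4×2 = 8; each union adds +2; each star adds +2
Total: 8 + 6 + 0 = 14 states


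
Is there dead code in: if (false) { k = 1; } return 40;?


condition is constant false, so the whole block is unreachable
Dead: 'if (false) { k = 1; }'


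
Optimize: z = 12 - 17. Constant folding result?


12 - 17 = -5 at compile time
Optimized: z = -5


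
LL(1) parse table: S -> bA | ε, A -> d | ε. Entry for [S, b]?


For [S, b]: 'b' ∈ FIRST(bA)
Entry: S -> bA


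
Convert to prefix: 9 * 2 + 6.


left-to-right (same/higher precedence on left): tree is (+ (* 9 2) 6)
Prefix: + * 9 2 6


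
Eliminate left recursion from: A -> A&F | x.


Left-recursive alternatives: A&F; non-recursive: x
Introduce A': A -> xA', A' -> &FA' | ε


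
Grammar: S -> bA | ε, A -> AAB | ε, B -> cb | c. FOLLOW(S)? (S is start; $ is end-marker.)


$ ∈ FOLLOW(S). For each A -> αBβ: add FIRST(β)\{ε} to FOLLOW(B); if β nullable, add FOLLOW(A).
FOLLOW(S) = {$}


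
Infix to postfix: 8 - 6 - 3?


Left to right (same or higher precedence on left)
Postfix: 8 6 - 3 -


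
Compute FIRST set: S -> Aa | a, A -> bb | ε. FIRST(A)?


Per alternative of A: FIRST(bb) = {b}; FIRST(ε) = {ε}
FIRST(A) = {b, ε}


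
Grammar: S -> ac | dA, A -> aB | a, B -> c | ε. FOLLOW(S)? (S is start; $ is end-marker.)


$ ∈ FOLLOW(S). For each A -> αBβ: add FIRST(β)\{ε} to FOLLOW(B); if β nullable, add FOLLOW(A).
FOLLOW(S) = {$}


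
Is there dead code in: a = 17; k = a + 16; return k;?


a is read by k's definition; k is returned
No dead code


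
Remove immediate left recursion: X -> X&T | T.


Left-recursive alternatives: X&T; non-recursive: T
Introduce X': X -> TX', X' -> &TX' | ε


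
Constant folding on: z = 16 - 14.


16 - 14 = 2 at compile time
Optimized: z = 2


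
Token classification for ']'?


Pattern: delimiter/punctuation
Type: PUNCTUATION


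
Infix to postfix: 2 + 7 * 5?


* has higher precedence, evaluate 7*5 first
Postfix: 2 7 5 * +


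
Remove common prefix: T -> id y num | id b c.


Common prefix: 'id'
Factored: T -> id T', T' -> y num | b c


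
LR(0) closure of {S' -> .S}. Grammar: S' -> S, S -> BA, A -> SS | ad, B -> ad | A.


Start: S' -> .S
For each item with dot before a nonterminal B, add B -> .γ for every B-production
Closure: [S' -> .S, S -> .BA, B -> .ad, B -> .A, A -> .SS, A -> .ad]


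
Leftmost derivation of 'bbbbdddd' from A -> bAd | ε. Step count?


Derivation: A => bAd => bbAdd => bbbAddd => bbbbAdddd => bbbbdddd
Steps: 5


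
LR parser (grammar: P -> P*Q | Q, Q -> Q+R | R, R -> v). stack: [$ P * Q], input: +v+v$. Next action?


'+' can extend Q; shift to build Q -> Q+R
Action: shift


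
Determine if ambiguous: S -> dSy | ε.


balanced d^n…y^n: each string has a unique parse
Unambiguous


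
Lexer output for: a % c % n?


Scan left to right, longest-match per lexeme
Tokens: ID(a), OP(%), ID(c), OP(%), ID(n)


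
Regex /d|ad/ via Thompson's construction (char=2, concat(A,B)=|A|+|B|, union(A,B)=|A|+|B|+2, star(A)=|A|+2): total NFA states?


Syntax tree has 3 char leaf(s), 1 union(s), 0 star(s)
chars contribute 3×2 = 6; each union adds +2; each star adds +2
Total: 6 + 2 + 0 = 8 states


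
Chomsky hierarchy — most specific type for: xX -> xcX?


LHS has context (more than one symbol) and |LHS| ≤ |RHS|
Classification: Type 1 (Context-Sensitive)


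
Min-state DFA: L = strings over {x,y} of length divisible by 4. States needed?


Track length mod 4: states 0..3, accept at 0
Minimal DFA: 4 states


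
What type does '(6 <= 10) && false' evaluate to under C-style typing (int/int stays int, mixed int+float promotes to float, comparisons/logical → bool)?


Operand types: bool && bool
Rule: logical operators take bool operands and yield bool
Result type: bool


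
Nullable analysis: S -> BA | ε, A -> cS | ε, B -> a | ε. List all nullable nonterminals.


A nonterminal is nullable iff some alternative derives ε (directly, or every symbol in it is nullable)
Nullable: {A, B, S}


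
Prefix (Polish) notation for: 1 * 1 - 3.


left-to-right (same/higher precedence on left): tree is (- (* 1 1) 3)
Prefix: - * 1 1 3


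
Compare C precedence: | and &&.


'|' is bitwise OR (level 3); '&&' is logical AND (level 2)
Higher level binds tighter
'|' has higher precedence than '&&'


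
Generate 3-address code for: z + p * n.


Break into single-operator statements:
t1 = p * n
t2 = z + t1


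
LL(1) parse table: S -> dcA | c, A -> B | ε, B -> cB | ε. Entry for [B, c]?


For [B, c]: 'c' ∈ FIRST(cB)
Entry: B -> cB


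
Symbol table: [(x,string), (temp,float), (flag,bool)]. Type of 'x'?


Lookup 'x' → type string


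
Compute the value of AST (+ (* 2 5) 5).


Evaluate inner: (* 2 5) = 10
Evaluate root: (+ 10 5) = 15
Result: 15


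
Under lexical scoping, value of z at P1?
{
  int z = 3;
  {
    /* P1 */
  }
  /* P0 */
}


P1's block does not declare z; resolves to the enclosing declaration at depth 0
z = 3


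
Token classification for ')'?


Pattern: delimiter/punctuation
Type: PUNCTUATION


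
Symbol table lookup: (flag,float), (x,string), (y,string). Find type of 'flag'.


Lookup 'flag' → type float


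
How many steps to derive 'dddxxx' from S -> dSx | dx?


Derivation: S => dSx => ddSxx => dddxxx
Steps: 3


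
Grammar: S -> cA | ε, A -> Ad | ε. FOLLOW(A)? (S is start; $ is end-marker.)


$ ∈ FOLLOW(S). For each A -> αBβ: add FIRST(β)\{ε} to FOLLOW(B); if β nullable, add FOLLOW(A).
FOLLOW(A) = {$, d}


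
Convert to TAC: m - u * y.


Break into single-operator statements:
t1 = u * y
t2 = m - t1


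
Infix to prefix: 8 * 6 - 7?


left-to-right (same/higher precedence on left): tree is (- (* 8 6) 7)
Prefix: - * 8 6 7


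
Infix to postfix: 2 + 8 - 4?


Left to right (same or higher precedence on left)
Postfix: 2 8 + 4 -


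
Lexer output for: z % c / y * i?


Scan left to right, longest-match per lexeme
Tokens: ID(z), OP(%), ID(c), OP(/), ID(y), OP(*), ID(i)


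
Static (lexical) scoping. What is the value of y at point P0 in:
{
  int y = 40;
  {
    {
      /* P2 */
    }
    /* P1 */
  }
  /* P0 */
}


y declared in the same block as P0
y = 40


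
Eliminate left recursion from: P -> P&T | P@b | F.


Left-recursive alternatives: P&T, P@b; non-recursive: F
Introduce P': P -> FP', P' -> &TP' | @bP' | ε


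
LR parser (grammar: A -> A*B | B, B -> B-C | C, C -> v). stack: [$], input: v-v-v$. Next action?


no handle on stack; shift 'v'
Action: shift


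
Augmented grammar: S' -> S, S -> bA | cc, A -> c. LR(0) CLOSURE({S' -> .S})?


Start: S' -> .S
For each item with dot before a nonterminal B, add B -> .γ for every B-production
Closure: [S' -> .S, S -> .bA, S -> .cc]


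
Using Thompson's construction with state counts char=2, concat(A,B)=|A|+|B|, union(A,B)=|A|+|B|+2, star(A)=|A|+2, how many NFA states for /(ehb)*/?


Syntax tree has 3 char leaf(s), 0 union(s), 1 star(s)
chars contribute 3×2 = 6; each union adds +2; each star adds +2
Total: 6 + 0 + 2 = 8 states


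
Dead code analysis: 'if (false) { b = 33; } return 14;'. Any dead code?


condition is constant false, so the whole block is unreachable
Dead: 'if (false) { b = 33; }'


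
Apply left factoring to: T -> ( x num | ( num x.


Common prefix: '('
Factored: T -> ( T', T' -> x num | num x


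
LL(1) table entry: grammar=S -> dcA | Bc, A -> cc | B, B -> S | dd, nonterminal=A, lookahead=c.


For [A, c]: 'c' ∈ FIRST(cc)
Entry: A -> cc


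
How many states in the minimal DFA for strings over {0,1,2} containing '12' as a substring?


KMP-style automaton: 2 progress states + 1 absorbing accept = 3
Minimal DFA: 3 states


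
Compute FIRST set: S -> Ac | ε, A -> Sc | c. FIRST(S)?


Per alternative of S: FIRST(Ac) = {c}; FIRST(ε) = {ε}
FIRST(S) = {c, ε}


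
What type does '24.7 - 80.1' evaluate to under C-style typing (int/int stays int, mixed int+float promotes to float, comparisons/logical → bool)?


Operand types: float - float
Rule: mixed int/float promotes to float; int/int stays int
Result type: float


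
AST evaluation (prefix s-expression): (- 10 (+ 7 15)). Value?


Evaluate inner: (+ 7 15) = 22
Evaluate root: (- 10 22) = -12
Result: -12


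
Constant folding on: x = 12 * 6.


12 * 6 = 72 at compile time
Optimized: x = 72


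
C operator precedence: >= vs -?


'-' is additive (level 9); '>=' is relational (level 7)
Higher level binds tighter
'-' has higher precedence than '>='


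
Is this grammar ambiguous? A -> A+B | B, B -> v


precedence layered via separate nonterminal B: deterministic
Unambiguous


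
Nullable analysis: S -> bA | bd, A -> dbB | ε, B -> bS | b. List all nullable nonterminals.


A nonterminal is nullable iff some alternative derives ε (directly, or every symbol in it is nullable)
Nullable: {A}


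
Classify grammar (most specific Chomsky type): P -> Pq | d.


Left-linear: every RHS is a terminal or one nonterminal followed by a terminal
Classification: Type 3 (Regular)


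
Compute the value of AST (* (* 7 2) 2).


Evaluate inner: (* 7 2) = 14
Evaluate root: (* 14 2) = 28
Result: 28


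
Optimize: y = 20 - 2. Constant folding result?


20 - 2 = 18 at compile time
Optimized: y = 18


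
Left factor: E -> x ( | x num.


Common prefix: 'x'
Factored: E -> x E', E' -> ( | num


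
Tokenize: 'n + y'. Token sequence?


Scan left to right, longest-match per lexeme
Tokens: ID(n), OP(+), ID(y)


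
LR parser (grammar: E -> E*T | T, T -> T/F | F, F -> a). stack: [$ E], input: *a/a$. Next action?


shift '*' to continue E -> E*T
Action: shift


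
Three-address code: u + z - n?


Break into single-operator statements:
t1 = u + z
t2 = t1 - n


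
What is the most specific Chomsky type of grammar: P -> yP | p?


Right-linear: every RHS is a terminal or a terminal followed by one nonterminal
Classification: Type 3 (Regular)


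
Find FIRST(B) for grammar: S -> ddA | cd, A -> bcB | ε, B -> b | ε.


Per alternative of B: FIRST(b) = {b}; FIRST(ε) = {ε}
FIRST(B) = {b, ε}


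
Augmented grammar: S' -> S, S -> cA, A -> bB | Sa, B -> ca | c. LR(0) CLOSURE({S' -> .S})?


Start: S' -> .S
For each item with dot before a nonterminal B, add B -> .γ for every B-production
Closure: [S' -> .S, S -> .cA]


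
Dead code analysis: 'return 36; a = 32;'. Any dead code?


statement follows a return and is unreachable
Dead: 'a = 32'


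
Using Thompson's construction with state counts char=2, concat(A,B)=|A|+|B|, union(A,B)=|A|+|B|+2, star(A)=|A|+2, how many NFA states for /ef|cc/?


Syntax tree has 4 char leaf(s), 1 union(s), 0 star(s)
chars contribute 4×2 = 8; each union adds +2; each star adds +2
Total: 8 + 2 + 0 = 10 states


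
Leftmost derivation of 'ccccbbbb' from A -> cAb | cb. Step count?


Derivation: A => cAb => ccAbb => cccAbbb => ccccbbbb
Steps: 4


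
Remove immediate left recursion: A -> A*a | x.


Left-recursive alternatives: A*a; non-recursive: x
Introduce A': A -> xA', A' -> *aA' | ε


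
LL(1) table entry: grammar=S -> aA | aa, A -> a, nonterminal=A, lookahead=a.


For [A, a]: 'a' ∈ FIRST(a)
Entry: A -> a


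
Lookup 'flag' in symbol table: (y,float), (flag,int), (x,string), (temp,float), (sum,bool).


Lookup 'flag' → type int


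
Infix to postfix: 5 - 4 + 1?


Left to right (same or higher precedence on left)
Postfix: 5 4 - 1 +


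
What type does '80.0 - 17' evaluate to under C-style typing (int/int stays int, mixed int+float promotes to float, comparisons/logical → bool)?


Operand types: float - int
Rule: mixed int/float promotes to float; int/int stays int
Result type: float


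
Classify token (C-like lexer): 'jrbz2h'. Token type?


Pattern: letter/underscore followed by alphanumerics, not a keyword
Type: IDENTIFIER
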